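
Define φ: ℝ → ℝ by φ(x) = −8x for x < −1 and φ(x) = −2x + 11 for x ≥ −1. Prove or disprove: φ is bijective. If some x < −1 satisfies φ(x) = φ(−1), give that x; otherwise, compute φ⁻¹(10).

Both pieces are strictly decreasing (slopes −8 and −2), so each is injective on its own interval.
The left piece maps (−∞, −1) onto (8, ∞); the right piece maps [−1, ∞) onto (−∞, 13].
These images overlap. In particular φ(−1) = 13 (right piece), and solving −8x = 13 on the left piece gives x = −13/8 < −1.
So φ(−13/8) = φ(−1) with −13/8 ≠ −1, and φ is not injective, hence not bijective. This x = −13/8 is the requested value below −1.

-13/8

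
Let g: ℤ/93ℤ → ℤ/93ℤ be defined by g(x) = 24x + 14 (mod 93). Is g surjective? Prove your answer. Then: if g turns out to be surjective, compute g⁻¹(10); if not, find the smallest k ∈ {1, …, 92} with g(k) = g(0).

By definition, surjectivity means every element of the codomain has a preimage under g.
Since gcd(24, 93) = 3, we have 24x ≡ 0 (mod 3) for all x, so g(x) ≡ 2 (mod 3).
But 0 ≢ 2 (mod 3), so 0 ∈ ℤ/93ℤ has no preimage. So g is not surjective.
Since g is not surjective, we find the least positive k with g(k) = g(0): this means 24k ≡ 0 (mod 93), i.e. 93 ∣ 24k. Since gcd(24, 93) = 3, dividing through by 3 this holds exactly when 31 ∣ 8k, and as gcd(8, 31) = 1, exactly when 31 ∣ k.
The smallest positive such k is 31.

31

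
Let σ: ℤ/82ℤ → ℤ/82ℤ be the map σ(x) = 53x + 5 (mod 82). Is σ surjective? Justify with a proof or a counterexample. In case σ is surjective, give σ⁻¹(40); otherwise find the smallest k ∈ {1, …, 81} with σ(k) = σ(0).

61

Since gcd(53, 82) = 1, 53 is invertible modulo 82. Euclid's algorithm: 82 = 1·53 + 29, 53 = 1·29 + 24, 29 = 1·24 + 5, 24 = 4·5 + 4, 5 = 1·4 + 1; back-substituting gives 1 = 65·53 − 42·82, so 53⁻¹ ≡ 65 (mod 82).
For any y ∈ ℤ/82ℤ, x = 65(y − 5) mod 82 satisfies σ(x) = 53·65(y − 5) + 5 ≡ y (since 53·65 ≡ 1 mod 82). So every y has a preimage.
Thus σ is surjective.
Since σ is surjective, we find σ⁻¹(40): we need 53x ≡ 40 − 5 ≡ 35 (mod 82). Using 53⁻¹ = 65: x ≡ 65·35 = 2275 = 27·82 + 61, so x = 61.
Check: σ(61) = 53·61 + 5 = 3238 = 39·82 + 40 ≡ 40 (mod 82).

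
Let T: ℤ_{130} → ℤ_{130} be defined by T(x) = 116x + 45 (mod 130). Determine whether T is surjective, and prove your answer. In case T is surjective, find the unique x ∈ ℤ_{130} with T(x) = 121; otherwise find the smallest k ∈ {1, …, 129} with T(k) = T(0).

65

Since gcd(116, 130) = 2, we have 116x ≡ 0 (mod 2) for all x, so T(x) ≡ 1 (mod 2).
But 0 ≢ 1 (mod 2), so 0 ∈ ℤ_{130} has no preimage. Therefore T is not surjective.
Since T is not surjective, we find the least positive k with T(k) = T(0): this means 116k ≡ 0 (mod 130), i.e. 130 ∣ 116k. Since gcd(116, 130) = 2, dividing through by 2 this holds exactly when 65 ∣ 58k, and as gcd(58, 65) = 1, exactly when 65 ∣ k.
The smallest positive such k is 65.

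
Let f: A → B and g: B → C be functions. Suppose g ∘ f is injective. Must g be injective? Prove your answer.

No. Take A = {0, 1, 2}, B = {0, 1, 2, 3, 4, 5}, C = {0, 1, 2, 3, 4, 5}, f(a) = a for each a ∈ A, and g(b) = 4 if b ∈ {4, 5} else g(b) = b.
Then g ∘ f = f is injective (A ⊂ B and f is the inclusion), but g(4) = g(5) = 4 with 4 ≠ 5, so g is not injective.

not injective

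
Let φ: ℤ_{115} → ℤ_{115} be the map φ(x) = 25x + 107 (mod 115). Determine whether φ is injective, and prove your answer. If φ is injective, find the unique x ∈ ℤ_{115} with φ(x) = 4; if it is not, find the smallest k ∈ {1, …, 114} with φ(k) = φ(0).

23

We have gcd(25, 115) = 5 > 1. Taking x_1 = 0 and x_2 = 23: φ(0) = 107 and φ(23) = 25·23 + 107 = 682 ≡ 107 (mod 115).
So φ(0) = φ(23) while 0 ≠ 23, hence φ is not injective.
Since φ is not injective, we find the least positive k with φ(k) = φ(0): this means 25k ≡ 0 (mod 115), i.e. 115 ∣ 25k. Since gcd(25, 115) = 5, dividing through by 5 this holds exactly when 23 ∣ 5k, and as gcd(5, 23) = 1, exactly when 23 ∣ k.
The smallest positive such k is 23.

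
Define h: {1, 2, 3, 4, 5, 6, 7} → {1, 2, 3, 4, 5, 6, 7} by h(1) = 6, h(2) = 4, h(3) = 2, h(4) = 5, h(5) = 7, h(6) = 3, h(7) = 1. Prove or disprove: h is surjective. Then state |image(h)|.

Every element of the codomain has a preimage: 1 = h(7), 2 = h(3), 3 = h(6), 4 = h(2), 5 = h(4), 6 = h(1), 7 = h(5).
Hence h is surjective.
The image of h is {1, 2, 3, 4, 5, 6, 7}, which has 7 elements.

7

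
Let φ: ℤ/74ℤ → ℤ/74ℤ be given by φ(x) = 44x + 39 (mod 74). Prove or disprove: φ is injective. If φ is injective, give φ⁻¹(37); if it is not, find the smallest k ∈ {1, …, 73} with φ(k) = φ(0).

We have gcd(44, 74) = 2 > 1. Taking s = 0 and t = 37: φ(0) = 39 and φ(37) = 44·37 + 39 = 1667 ≡ 39 (mod 74).
So φ(0) = φ(37) while 0 ≠ 37, thus φ is not injective.
Since φ is not injective, we find the least positive k with φ(k) = φ(0): this means 44k ≡ 0 (mod 74), i.e. 74 ∣ 44k. Since gcd(44, 74) = 2, dividing through by 2 this holds exactly when 37 ∣ 22k, and as gcd(22, 37) = 1, exactly when 37 ∣ k.
The smallest positive such k is 37.

37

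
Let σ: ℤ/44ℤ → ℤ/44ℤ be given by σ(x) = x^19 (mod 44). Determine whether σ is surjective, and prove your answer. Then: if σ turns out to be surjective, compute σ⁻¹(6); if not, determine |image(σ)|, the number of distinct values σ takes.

σ(0) = 0^19 = 0.
σ(22): Repeated squaring mod 44: 22^1 ≡ 22, 22^2 ≡ 22² = 484 ≡ 0, 22^4 ≡ 0² = 0, 22^8 ≡ 0² = 0, 22^16 ≡ 0² = 0. Since 19 = 16 + 2 + 1, 22^19 ≡ 0·0·22: 0·0 = 0, then 0·22 = 0. So 22^19 ≡ 0 (mod 44).
So σ(0) = σ(22) = 0 while 0 ≠ 22, so σ is not injective.
A non-injective map from the 44-element set ℤ/44ℤ to itself takes at most 43 distinct values, so it cannot be surjective. Hence σ is not surjective.
Since σ is not surjective, we determine |image(σ)|. Computing x^19 mod 44 for each x (by repeated squaring, reducing mod 44 at every step), the values σ(0), σ(1), …, σ(43) are: 0, 1, 28, 15, 36, 9, 24, 19, 40, 5, 32, 11, 12, 17, 4, 3, 20, 13, 8, 7, 16, 21, 0, 23, 28, 37, 36, 31, 24, 41, 40, 27, 32, 33, 12, 39, 4, 25, 20, 35, 8, 29, 16, 43.
The distinct values are {0, 1, 3, 4, 5, 7, 8, 9, 11, 12, 13, 15, 16, 17, 19, 20, 21, 23, 24, 25, 27, 28, 29, 31, 32, 33, 35, 36, 37, 39, 40, 41, 43}; there are 33 of them.

33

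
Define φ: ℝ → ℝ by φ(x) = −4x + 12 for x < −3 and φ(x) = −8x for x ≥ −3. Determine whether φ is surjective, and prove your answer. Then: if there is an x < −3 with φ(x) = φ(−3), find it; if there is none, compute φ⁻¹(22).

Both pieces are strictly decreasing (slopes −4 and −8), so each is injective on its own interval.
The left piece maps (−∞, −3) onto (24, ∞); the right piece maps [−3, ∞) onto (−∞, 24].
These images together cover ℝ, so φ is surjective.
Because the two images are disjoint, no x < −3 has φ(x) = φ(−3), so we compute φ⁻¹(22): 22 lies in (−∞, 24], so solve −8x = 22: x = (22 − 0)/(−8) = −11/4.

-11/4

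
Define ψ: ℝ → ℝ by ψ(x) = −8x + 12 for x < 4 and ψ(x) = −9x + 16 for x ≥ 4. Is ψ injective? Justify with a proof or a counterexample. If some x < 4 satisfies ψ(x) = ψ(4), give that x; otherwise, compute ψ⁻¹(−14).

13/4

Both pieces are strictly decreasing (slopes −8 and −9), so each is injective on its own interval.
The left piece maps (−∞, 4) onto (−20, ∞); the right piece maps [4, ∞) onto (−∞, −20].
These images are disjoint, so no value is attained by both pieces. Hence ψ is injective.
Because the two images are disjoint, no x < 4 has ψ(x) = ψ(4), so we compute ψ⁻¹(−14): −14 lies in (−20, ∞), so solve −8x + 12 = −14: x = (−14 − 12)/(−8) = 13/4.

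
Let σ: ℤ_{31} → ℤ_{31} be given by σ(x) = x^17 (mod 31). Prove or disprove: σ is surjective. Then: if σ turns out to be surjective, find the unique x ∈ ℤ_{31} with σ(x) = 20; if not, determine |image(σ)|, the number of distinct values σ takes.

Since 31 is prime, the nonzero elements of ℤ_{31} form a cyclic group of order 30.
As gcd(17, 30) = 1, raising to the 17th power is a bijection on this group: if a^17 ≡ b^17 then (ab^{−1})^17 = 1, and the only element of order dividing gcd(17, 30) = 1 is 1, so a = b.
With σ(0) = 0 this makes σ injective on all of ℤ_{31}, hence bijective (finite equal-size domain and codomain). In particular σ is surjective.
Since σ is surjective, we find the preimage of 20. The inverse of x ↦ x^17 on (ℤ_{31})^× is x ↦ x^23, because 17·23 = 391 = 13·30 + 1 ≡ 1 (mod 30) and x^{30} = 1 for x ≠ 0 (Fermat). So σ⁻¹(20) = 20^23 mod 31.
Repeated squaring mod 31: 20^1 ≡ 20, 20^2 ≡ 20² = 400 ≡ 28, 20^4 ≡ 28² = 784 ≡ 9, 20^8 ≡ 9² = 81 ≡ 19, 20^16 ≡ 19² = 361 ≡ 20. Since 23 = 16 + 4 + 2 + 1, 20^23 ≡ 20·9·28·20: 20·9 = 180 ≡ 25, then 25·28 = 700 ≡ 18, then 18·20 = 360 ≡ 19. So 20^23 ≡ 19 (mod 31).
Hence σ⁻¹(20) = 19.

19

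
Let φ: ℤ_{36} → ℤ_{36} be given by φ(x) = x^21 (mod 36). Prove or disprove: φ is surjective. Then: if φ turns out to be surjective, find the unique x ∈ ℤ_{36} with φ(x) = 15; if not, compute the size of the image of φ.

9

φ(0) = 0^21 = 0.
φ(6): Repeated squaring mod 36: 6^1 ≡ 6, 6^2 ≡ 6² = 36 ≡ 0, 6^4 ≡ 0² = 0, 6^8 ≡ 0² = 0, 6^16 ≡ 0² = 0. Since 21 = 16 + 4 + 1, 6^21 ≡ 0·0·6: 0·0 = 0, then 0·6 = 0. So 6^21 ≡ 0 (mod 36).
So φ(0) = φ(6) = 0 while 0 ≠ 6, therefore φ is not injective.
A non-injective map from the 36-element set ℤ_{36} to itself takes at most 35 distinct values, so it cannot be surjective. Therefore φ is not surjective.
Since φ is not surjective, we determine |image(φ)|. Computing x^21 mod 36 for each x (by repeated squaring, reducing mod 36 at every step), the values φ(0), φ(1), …, φ(35) are: 0, 1, 8, 27, 28, 17, 0, 19, 8, 9, 28, 35, 0, 1, 8, 27, 28, 17, 0, 19, 8, 9, 28, 35, 0, 1, 8, 27, 28, 17, 0, 19, 8, 9, 28, 35.
The distinct values are {0, 1, 8, 9, 17, 19, 27, 28, 35}; there are 9 of them.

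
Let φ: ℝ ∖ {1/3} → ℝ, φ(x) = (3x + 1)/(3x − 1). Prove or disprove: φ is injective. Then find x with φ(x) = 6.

7/15

Suppose φ(x_1) = φ(x_2). Cross-multiplying: (3x_1 + 1)(3x_2 − 1) = (3x_2 + 1)(3x_1 − 1).
Expanding both sides and cancelling the symmetric terms leaves −6·(x_1 − x_2) = 0. Since −6 ≠ 0, x_1 = x_2. Therefore φ is injective.
Solving φ(x) = 6: cross-multiplying gives 3x + 1 = 6(3x − 1), which rearranges to −15x = −7, so x = 7/15.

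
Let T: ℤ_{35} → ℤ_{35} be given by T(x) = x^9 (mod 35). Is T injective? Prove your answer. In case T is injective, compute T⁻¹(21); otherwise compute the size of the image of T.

T(4): Repeated squaring mod 35: 4^1 ≡ 4, 4^2 ≡ 4² = 16, 4^4 ≡ 16² = 256 ≡ 11, 4^8 ≡ 11² = 121 ≡ 16. Since 9 = 8 + 1, 4^9 ≡ 16·4: 16·4 = 64 ≡ 29. So 4^9 ≡ 29 (mod 35).
T(9): Repeated squaring mod 35: 9^1 ≡ 9, 9^2 ≡ 9² = 81 ≡ 11, 9^4 ≡ 11² = 121 ≡ 16, 9^8 ≡ 16² = 256 ≡ 11. Since 9 = 8 + 1, 9^9 ≡ 11·9: 11·9 = 99 ≡ 29. So 9^9 ≡ 29 (mod 35).
So T(4) = T(9) = 29 while 4 ≠ 9, hence T is not injective.
Since T is not injective, we determine |image(T)|. Computing x^9 mod 35 for each x (by repeated squaring, reducing mod 35 at every step), the values T(0), T(1), …, T(34) are: 0, 1, 22, 13, 29, 20, 6, 7, 8, 29, 20, 1, 27, 13, 14, 15, 1, 27, 8, 34, 20, 21, 22, 8, 34, 15, 6, 27, 28, 29, 15, 6, 22, 13, 34.
The distinct values are {0, 1, 6, 7, 8, 13, 14, 15, 20, 21, 22, 27, 28, 29, 34}; there are 15 of them.

15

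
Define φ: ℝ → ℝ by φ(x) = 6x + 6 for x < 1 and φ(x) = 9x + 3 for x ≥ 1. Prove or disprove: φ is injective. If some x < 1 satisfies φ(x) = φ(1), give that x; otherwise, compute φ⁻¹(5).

-1/6

Both pieces are strictly increasing (slopes 6 and 9), so each is injective on its own interval.
The left piece maps (−∞, 1) onto (−∞, 12); the right piece maps [1, ∞) onto [12, ∞).
These images are disjoint, so no value is attained by both pieces. Thus φ is injective.
Because the two images are disjoint, no x < 1 has φ(x) = φ(1), so we compute φ⁻¹(5): 5 lies in (−∞, 12), so solve 6x + 6 = 5: x = (5 − 6)/6 = −1/6.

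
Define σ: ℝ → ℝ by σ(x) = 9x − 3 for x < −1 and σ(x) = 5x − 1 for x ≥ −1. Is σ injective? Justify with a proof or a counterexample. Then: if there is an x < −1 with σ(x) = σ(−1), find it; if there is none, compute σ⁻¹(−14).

Both pieces are strictly increasing (slopes 9 and 5), so each is injective on its own interval.
The left piece maps (−∞, −1) onto (−∞, −12); the right piece maps [−1, ∞) onto [−6, ∞).
These images are disjoint, so no value is attained by both pieces. Hence σ is injective.
Because the two images are disjoint, no x < −1 has σ(x) = σ(−1), so we compute σ⁻¹(−14): −14 lies in (−∞, −12), so solve 9x − 3 = −14: x = (−14 + 3)/9 = −11/9.

-11/9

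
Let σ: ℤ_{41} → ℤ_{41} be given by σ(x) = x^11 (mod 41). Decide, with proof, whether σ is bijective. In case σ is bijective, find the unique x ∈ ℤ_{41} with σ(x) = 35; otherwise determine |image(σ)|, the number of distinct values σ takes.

Since 41 is prime, the nonzero elements of ℤ_{41} form a cyclic group of order 40.
As gcd(11, 40) = 1, raising to the 11th power is a bijection on this group: if u^11 ≡ v^11 then (uv^{−1})^11 = 1, and the only element of order dividing gcd(11, 40) = 1 is 1, so u = v.
With σ(0) = 0 this makes σ injective on all of ℤ_{41}, hence bijective (finite equal-size domain and codomain). In particular σ is bijective.
Since σ is bijective, we find the preimage of 35. The inverse of x ↦ x^11 on (ℤ_{41})^× is x ↦ x^11, because 11·11 = 121 = 3·40 + 1 ≡ 1 (mod 40) and x^{40} = 1 for x ≠ 0 (Fermat). So σ⁻¹(35) = 35^11 mod 41.
Repeated squaring mod 41: 35^1 ≡ 35, 35^2 ≡ 35² = 1225 ≡ 36, 35^4 ≡ 36² = 1296 ≡ 25, 35^8 ≡ 25² = 625 ≡ 10. Since 11 = 8 + 2 + 1, 35^11 ≡ 10·36·35: 10·36 = 360 ≡ 32, then 32·35 = 1120 ≡ 13. So 35^11 ≡ 13 (mod 41).
Hence σ⁻¹(35) = 13.

13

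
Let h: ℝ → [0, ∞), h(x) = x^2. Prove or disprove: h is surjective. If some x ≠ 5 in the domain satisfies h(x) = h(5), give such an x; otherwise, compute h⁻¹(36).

For any y ∈ [0, ∞), x = y^{1/2} ∈ ℝ satisfies x^2 = y, so h is surjective.
For the follow-up, such an x exists: taking x = −5 ∈ ℝ gives h(−5) = 25 = h(5) with −5 ≠ 5.

-5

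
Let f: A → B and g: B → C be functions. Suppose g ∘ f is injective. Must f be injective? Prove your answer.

injective

Suppose f(u) = f(v). Applying g: (g ∘ f)(u) = (g ∘ f)(v). Since g ∘ f is injective, u = v. Thus f is injective.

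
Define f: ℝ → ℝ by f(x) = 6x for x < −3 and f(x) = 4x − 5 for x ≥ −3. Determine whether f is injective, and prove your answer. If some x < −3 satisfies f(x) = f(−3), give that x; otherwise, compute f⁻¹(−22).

Both pieces are strictly increasing (slopes 6 and 4), so each is injective on its own interval.
The left piece maps (−∞, −3) onto (−∞, −18); the right piece maps [−3, ∞) onto [−17, ∞).
These images are disjoint, so no value is attained by both pieces. So f is injective.
Because the two images are disjoint, no x < −3 has f(x) = f(−3), so we compute f⁻¹(−22): −22 lies in (−∞, −18), so solve 6x = −22: x = (−22 − 0)/6 = −11/3.

-11/3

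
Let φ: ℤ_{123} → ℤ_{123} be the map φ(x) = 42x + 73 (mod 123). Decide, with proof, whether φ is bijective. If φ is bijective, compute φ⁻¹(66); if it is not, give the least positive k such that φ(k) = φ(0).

41

We have gcd(42, 123) = 3 > 1. Taking u = 0 and v = 41: φ(0) = 73 and φ(41) = 42·41 + 73 = 1795 ≡ 73 (mod 123).
So φ(0) = φ(41) while 0 ≠ 41, therefore φ is not injective, hence not bijective.
Since φ is not bijective, we find the least positive k with φ(k) = φ(0): this means 42k ≡ 0 (mod 123), i.e. 123 ∣ 42k. Since gcd(42, 123) = 3, dividing through by 3 this holds exactly when 41 ∣ 14k, and as gcd(14, 41) = 1, exactly when 41 ∣ k.
The smallest positive such k is 41.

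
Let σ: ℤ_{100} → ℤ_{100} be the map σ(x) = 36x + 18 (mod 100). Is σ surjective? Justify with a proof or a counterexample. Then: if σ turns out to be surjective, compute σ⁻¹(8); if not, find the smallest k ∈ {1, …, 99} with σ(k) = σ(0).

Since gcd(36, 100) = 4, we have 36x ≡ 0 (mod 4) for all x, so σ(x) ≡ 2 (mod 4).
But 0 ≢ 2 (mod 4), so 0 ∈ ℤ_{100} has no preimage. So σ is not surjective.
Since σ is not surjective, we find the least positive k with σ(k) = σ(0): this means 36k ≡ 0 (mod 100), i.e. 100 ∣ 36k. Since gcd(36, 100) = 4, dividing through by 4 this holds exactly when 25 ∣ 9k, and as gcd(9, 25) = 1, exactly when 25 ∣ k.
The smallest positive such k is 25.

25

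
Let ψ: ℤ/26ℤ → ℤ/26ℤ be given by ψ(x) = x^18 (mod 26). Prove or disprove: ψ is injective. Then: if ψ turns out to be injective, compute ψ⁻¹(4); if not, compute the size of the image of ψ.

6

ψ(1) = 1^18 = 1.
ψ(3): Repeated squaring mod 26: 3^1 ≡ 3, 3^2 ≡ 3² = 9, 3^4 ≡ 9² = 81 ≡ 3, 3^8 ≡ 3² = 9, 3^16 ≡ 9² = 81 ≡ 3. Since 18 = 16 + 2, 3^18 ≡ 3·9: 3·9 = 27 ≡ 1. So 3^18 ≡ 1 (mod 26).
So ψ(1) = ψ(3) = 1 while 1 ≠ 3, thus ψ is not injective.
Since ψ is not injective, we determine |image(ψ)|. Computing x^18 mod 26 for each x (by repeated squaring, reducing mod 26 at every step), the values ψ(0), ψ(1), …, ψ(25) are: 0, 1, 12, 1, 14, 25, 12, 25, 12, 1, 14, 25, 14, 13, 14, 25, 14, 1, 12, 25, 12, 25, 14, 1, 12, 1.
The distinct values are {0, 1, 12, 13, 14, 25}; there are 6 of them.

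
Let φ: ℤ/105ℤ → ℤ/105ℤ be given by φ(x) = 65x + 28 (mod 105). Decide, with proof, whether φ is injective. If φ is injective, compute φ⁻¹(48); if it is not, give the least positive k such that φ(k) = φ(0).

We have gcd(65, 105) = 5 > 1. Taking s = 0 and t = 21: φ(0) = 28 and φ(21) = 65·21 + 28 = 1393 ≡ 28 (mod 105).
So φ(0) = φ(21) while 0 ≠ 21, thus φ is not injective.
Since φ is not injective, we find the least positive k with φ(k) = φ(0): this means 65k ≡ 0 (mod 105), i.e. 105 ∣ 65k. Since gcd(65, 105) = 5, dividing through by 5 this holds exactly when 21 ∣ 13k, and as gcd(13, 21) = 1, exactly when 21 ∣ k.
The smallest positive such k is 21.

21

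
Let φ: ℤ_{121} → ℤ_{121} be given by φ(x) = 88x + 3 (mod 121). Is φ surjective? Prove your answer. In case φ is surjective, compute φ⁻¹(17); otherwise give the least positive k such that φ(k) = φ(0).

Since gcd(88, 121) = 11, we have 88x ≡ 0 (mod 11) for all x, so φ(x) ≡ 3 (mod 11).
But 0 ≢ 3 (mod 11), so 0 ∈ ℤ_{121} has no preimage. So φ is not surjective.
Since φ is not surjective, we find the least positive k with φ(k) = φ(0): this means 88k ≡ 0 (mod 121), i.e. 121 ∣ 88k. Since gcd(88, 121) = 11, dividing through by 11 this holds exactly when 11 ∣ 8k, and as gcd(8, 11) = 1, exactly when 11 ∣ k.
The smallest positive such k is 11.

11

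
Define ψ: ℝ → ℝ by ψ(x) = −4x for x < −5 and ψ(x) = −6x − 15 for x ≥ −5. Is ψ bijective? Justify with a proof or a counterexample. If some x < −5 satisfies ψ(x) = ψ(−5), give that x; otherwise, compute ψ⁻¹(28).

Both pieces are strictly decreasing (slopes −4 and −6), so each is injective on its own interval.
The left piece maps (−∞, −5) onto (20, ∞); the right piece maps [−5, ∞) onto (−∞, 15].
The images leave a gap (20 has no preimage), so ψ is not surjective, hence not bijective.
Because the two images are disjoint, no x < −5 has ψ(x) = ψ(−5), so we compute ψ⁻¹(28): 28 lies in (20, ∞), so solve −4x = 28: x = (28 − 0)/(−4) = −7.

-7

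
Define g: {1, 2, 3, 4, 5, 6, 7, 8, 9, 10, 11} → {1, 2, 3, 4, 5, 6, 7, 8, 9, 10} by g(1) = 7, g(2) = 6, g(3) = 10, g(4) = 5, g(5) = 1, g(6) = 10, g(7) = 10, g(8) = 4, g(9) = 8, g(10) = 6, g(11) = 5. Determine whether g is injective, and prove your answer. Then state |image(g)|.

7

g(3) = 10 = g(6) with 3 ≠ 6, so g is not injective.
The image of g is {1, 4, 5, 6, 7, 8, 10}, which has 7 elements.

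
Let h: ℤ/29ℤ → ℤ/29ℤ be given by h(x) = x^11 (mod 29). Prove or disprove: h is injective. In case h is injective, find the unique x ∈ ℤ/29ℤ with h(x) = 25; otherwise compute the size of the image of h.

16

Since 29 is prime, the nonzero elements of ℤ/29ℤ form a cyclic group of order 28.
As gcd(11, 28) = 1, raising to the 11th power is a bijection on this group: if s^11 ≡ t^11 then (st^{−1})^11 = 1, and the only element of order dividing gcd(11, 28) = 1 is 1, so s = t.
With h(0) = 0 this makes h injective on all of ℤ/29ℤ, hence bijective (finite equal-size domain and codomain). In particular h is injective.
Since h is injective, we find the preimage of 25. The inverse of x ↦ x^11 on (ℤ/29ℤ)^× is x ↦ x^23, because 11·23 = 253 = 9·28 + 1 ≡ 1 (mod 28) and x^{28} = 1 for x ≠ 0 (Fermat). So h⁻¹(25) = 25^23 mod 29.
Repeated squaring mod 29: 25^1 ≡ 25, 25^2 ≡ 25² = 625 ≡ 16, 25^4 ≡ 16² = 256 ≡ 24, 25^8 ≡ 24² = 576 ≡ 25, 25^16 ≡ 25² = 625 ≡ 16. Since 23 = 16 + 4 + 2 + 1, 25^23 ≡ 16·24·16·25: 16·24 = 384 ≡ 7, then 7·16 = 112 ≡ 25, then 25·25 = 625 ≡ 16. So 25^23 ≡ 16 (mod 29).
Hence h⁻¹(25) = 16.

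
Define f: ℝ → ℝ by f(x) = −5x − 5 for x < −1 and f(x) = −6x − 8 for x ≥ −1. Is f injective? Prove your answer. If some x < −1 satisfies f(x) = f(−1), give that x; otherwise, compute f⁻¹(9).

-14/5

Both pieces are strictly decreasing (slopes −5 and −6), so each is injective on its own interval.
The left piece maps (−∞, −1) onto (0, ∞); the right piece maps [−1, ∞) onto (−∞, −2].
These images are disjoint, so no value is attained by both pieces. Hence f is injective.
Because the two images are disjoint, no x < −1 has f(x) = f(−1), so we compute f⁻¹(9): 9 lies in (0, ∞), so solve −5x − 5 = 9: x = (9 + 5)/(−5) = −14/5.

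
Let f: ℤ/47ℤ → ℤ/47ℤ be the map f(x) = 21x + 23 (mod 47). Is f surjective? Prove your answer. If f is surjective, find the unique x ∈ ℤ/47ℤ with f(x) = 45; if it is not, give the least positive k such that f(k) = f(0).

By definition, f is surjective if every y in the codomain equals f(x) for some x in the domain.
Since gcd(21, 47) = 1, 21 is invertible modulo 47. Euclid's algorithm: 47 = 2·21 + 5, 21 = 4·5 + 1; back-substituting gives 1 = 9·21 − 4·47, so 21⁻¹ ≡ 9 (mod 47).
Then y ↦ 9(y − 23) is a two-sided inverse to f, so every y ∈ ℤ/47ℤ has a preimage.
So f is surjective.
Since f is surjective, we find f⁻¹(45): we need 21x ≡ 45 − 23 ≡ 22 (mod 47). Using 21⁻¹ = 9: x ≡ 9·22 = 198 = 4·47 + 10, so x = 10.
Check: f(10) = 21·10 + 23 = 233 = 4·47 + 45 ≡ 45 (mod 47).

10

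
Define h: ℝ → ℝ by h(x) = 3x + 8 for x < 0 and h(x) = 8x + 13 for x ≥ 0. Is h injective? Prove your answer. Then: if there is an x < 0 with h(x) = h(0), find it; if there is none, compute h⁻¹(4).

Both pieces are strictly increasing (slopes 3 and 8), so each is injective on its own interval.
The left piece maps (−∞, 0) onto (−∞, 8); the right piece maps [0, ∞) onto [13, ∞).
These images are disjoint, so no value is attained by both pieces. So h is injective.
Because the two images are disjoint, no x < 0 has h(x) = h(0), so we compute h⁻¹(4): 4 lies in (−∞, 8), so solve 3x + 8 = 4: x = (4 − 8)/3 = −4/3.

-4/3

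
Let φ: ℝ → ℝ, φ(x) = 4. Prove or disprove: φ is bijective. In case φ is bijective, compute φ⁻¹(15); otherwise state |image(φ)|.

1

φ(0) = 4 = φ(1) with 0 ≠ 1, so φ is not injective, hence not bijective.
Since φ is not bijective, we state |image(φ)|: the image of φ is {4}, which has 1 element.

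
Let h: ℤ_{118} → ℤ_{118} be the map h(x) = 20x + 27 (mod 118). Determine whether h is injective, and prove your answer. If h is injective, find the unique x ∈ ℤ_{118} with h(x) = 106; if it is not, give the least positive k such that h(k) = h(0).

59

Recall: h is injective if h(a) = h(b) implies a = b.
We have gcd(20, 118) = 2 > 1. Taking a = 0 and b = 59: h(0) = 27 and h(59) = 20·59 + 27 = 1207 ≡ 27 (mod 118).
So h(0) = h(59) while 0 ≠ 59, so h is not injective.
Since h is not injective, we find the least positive k with h(k) = h(0): this means 20k ≡ 0 (mod 118), i.e. 118 ∣ 20k. Since gcd(20, 118) = 2, dividing through by 2 this holds exactly when 59 ∣ 10k, and as gcd(10, 59) = 1, exactly when 59 ∣ k.
The smallest positive such k is 59.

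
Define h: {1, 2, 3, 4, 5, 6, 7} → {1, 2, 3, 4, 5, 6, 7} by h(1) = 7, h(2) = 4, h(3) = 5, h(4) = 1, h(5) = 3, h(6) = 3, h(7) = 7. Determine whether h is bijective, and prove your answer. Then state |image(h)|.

5

h(5) = 3 = h(6) with 5 ≠ 6, so h is not injective, hence not bijective.
The image of h is {1, 3, 4, 5, 7}, which has 5 elements.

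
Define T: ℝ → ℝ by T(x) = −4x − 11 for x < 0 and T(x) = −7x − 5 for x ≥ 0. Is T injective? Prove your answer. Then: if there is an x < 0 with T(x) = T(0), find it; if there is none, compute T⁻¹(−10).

Both pieces are strictly decreasing (slopes −4 and −7), so each is injective on its own interval.
The left piece maps (−∞, 0) onto (−11, ∞); the right piece maps [0, ∞) onto (−∞, −5].
These images overlap. In particular T(0) = −5 (right piece), and solving −4x − 11 = −5 on the left piece gives x = −3/2 < 0.
So T(−3/2) = T(0) with −3/2 ≠ 0, and T is not injective. This x = −3/2 is the requested value below 0.

-3/2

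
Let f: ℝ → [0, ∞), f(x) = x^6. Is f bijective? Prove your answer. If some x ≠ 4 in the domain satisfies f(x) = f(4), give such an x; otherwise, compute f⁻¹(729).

-4

f(4) = 4096 = (−4)^6 = f(−4) (since 6 is even), with 4 ≠ −4. So f is not injective, hence not bijective.
For the follow-up, such an x exists: taking x = −4 ∈ ℝ gives f(−4) = 4096 = f(4) with −4 ≠ 4.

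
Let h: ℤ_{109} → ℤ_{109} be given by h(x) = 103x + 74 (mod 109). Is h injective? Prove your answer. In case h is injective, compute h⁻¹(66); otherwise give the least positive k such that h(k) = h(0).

If h(x_1) = h(x_2), then 103x_1 ≡ 103x_2 (mod 109). Because gcd(103, 109) = 1, we may cancel 103 to get x_1 ≡ x_2 (mod 109).
Hence h is injective.
We now compute 103⁻¹ mod 109 explicitly. Euclid's algorithm: 109 = 1·103 + 6, 103 = 17·6 + 1; back-substituting gives 1 = 18·103 − 17·109, so 103⁻¹ ≡ 18 (mod 109).
Since h is injective, we find h⁻¹(66): we need 103x ≡ 66 − 74 ≡ 101 (mod 109). Using 103⁻¹ = 18: x ≡ 18·101 = 1818 = 16·109 + 74, so x = 74.
Check: h(74) = 103·74 + 74 = 7696 = 70·109 + 66 ≡ 66 (mod 109).

74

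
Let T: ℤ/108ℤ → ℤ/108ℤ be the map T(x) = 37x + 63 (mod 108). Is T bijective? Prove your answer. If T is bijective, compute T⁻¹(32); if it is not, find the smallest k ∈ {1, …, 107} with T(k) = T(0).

5

If T(s) = T(t), then 37s ≡ 37t (mod 108). Because gcd(37, 108) = 1, we may cancel 37 to get s ≡ t (mod 108).
We now compute 37⁻¹ mod 108 explicitly. Euclid's algorithm: 108 = 2·37 + 34, 37 = 1·34 + 3, 34 = 11·3 + 1; back-substituting gives 1 = 73·37 − 25·108, so 37⁻¹ ≡ 73 (mod 108).
For any y ∈ ℤ/108ℤ, x = 73(y − 63) mod 108 satisfies T(x) = 37·73(y − 63) + 63 ≡ y (since 37·73 ≡ 1 mod 108). So every y has a preimage.
Thus T is bijective.
Since T is bijective, we find T⁻¹(32): we need 37x ≡ 32 − 63 ≡ 77 (mod 108). Using 37⁻¹ = 73: x ≡ 73·77 = 5621 = 52·108 + 5, so x = 5.
Check: T(5) = 37·5 + 63 = 248 = 2·108 + 32 ≡ 32 (mod 108).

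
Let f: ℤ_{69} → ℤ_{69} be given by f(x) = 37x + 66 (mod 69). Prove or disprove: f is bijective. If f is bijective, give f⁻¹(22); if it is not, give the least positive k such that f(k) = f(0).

10

Recall that f is injective when f(u) = f(v) forces u = v.
If f(u) = f(v), then 37u ≡ 37v (mod 69). Because gcd(37, 69) = 1, we may cancel 37 to get u ≡ v (mod 69).
We now compute 37⁻¹ mod 69 explicitly. Euclid's algorithm: 69 = 1·37 + 32, 37 = 1·32 + 5, 32 = 6·5 + 2, 5 = 2·2 + 1; back-substituting gives 1 = 28·37 − 15·69, so 37⁻¹ ≡ 28 (mod 69).
Then y ↦ 28(y − 66) is a two-sided inverse to f, so every y ∈ ℤ_{69} has a preimage.
Thus f is bijective.
Since f is bijective, we compute f⁻¹(22): solve 37x + 66 ≡ 22 (mod 69), i.e. 37x ≡ 25 (mod 69).
Multiplying by 37⁻¹ = 28 gives x ≡ 28·25 = 700 = 10·69 + 10 ≡ 10 (mod 69).
Check: f(10) = 37·10 + 66 = 436 = 6·69 + 22 ≡ 22 (mod 69).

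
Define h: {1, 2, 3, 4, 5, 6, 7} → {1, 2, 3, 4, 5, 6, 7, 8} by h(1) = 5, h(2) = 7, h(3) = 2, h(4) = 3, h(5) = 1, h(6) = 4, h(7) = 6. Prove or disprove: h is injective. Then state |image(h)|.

7

The values h(1), …, h(7) are 5, 7, 2, 3, 1, 4, 6 — all distinct.
So h(a) = h(b) only when a = b, and h is injective.
The image of h is {1, 2, 3, 4, 5, 6, 7}, which has 7 elements.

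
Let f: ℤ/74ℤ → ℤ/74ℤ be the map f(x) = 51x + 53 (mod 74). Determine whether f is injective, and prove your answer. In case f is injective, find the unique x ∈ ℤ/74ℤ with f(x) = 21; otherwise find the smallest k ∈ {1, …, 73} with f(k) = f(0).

40

If f(s) = f(t), then 51s ≡ 51t (mod 74). Because gcd(51, 74) = 1, we may cancel 51 to get s ≡ t (mod 74).
Therefore f is injective.
We now compute 51⁻¹ mod 74 explicitly. Euclid's algorithm: 74 = 1·51 + 23, 51 = 2·23 + 5, 23 = 4·5 + 3, 5 = 1·3 + 2, 3 = 1·2 + 1; back-substituting gives 1 = 45·51 − 31·74, so 51⁻¹ ≡ 45 (mod 74).
Since f is injective, we find f⁻¹(21): we need 51x ≡ 21 − 53 ≡ 42 (mod 74). Using 51⁻¹ = 45: x ≡ 45·42 = 1890 = 25·74 + 40, so x = 40.
Check: f(40) = 51·40 + 53 = 2093 = 28·74 + 21 ≡ 21 (mod 74).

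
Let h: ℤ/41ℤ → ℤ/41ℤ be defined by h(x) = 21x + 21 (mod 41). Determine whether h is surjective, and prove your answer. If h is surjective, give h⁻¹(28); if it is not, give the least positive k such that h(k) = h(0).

Since gcd(21, 41) = 1, 21 is invertible modulo 41. Euclid's algorithm: 41 = 1·21 + 20, 21 = 1·20 + 1; back-substituting gives 1 = 2·21 − 1·41, so 21⁻¹ ≡ 2 (mod 41).
For any y ∈ ℤ/41ℤ, x = 2(y − 21) mod 41 satisfies h(x) = 21·2(y − 21) + 21 ≡ y (since 21·2 ≡ 1 mod 41). So every y has a preimage.
Thus h is surjective.
Since h is surjective, we compute h⁻¹(28): solve 21x + 21 ≡ 28 (mod 41), i.e. 21x ≡ 7 (mod 41).
Multiplying by 21⁻¹ = 2 gives x ≡ 2·7 = 14 ≡ 14 (mod 41).
Check: h(14) = 21·14 + 21 = 315 = 7·41 + 28 ≡ 28 (mod 41).

14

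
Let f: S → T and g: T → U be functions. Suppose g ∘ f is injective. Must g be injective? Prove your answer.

No. Take S = {0, 1, 2}, T = {0, 1, 2, 3, 4, 5}, U = {0, 1, 2, 3, 4, 5}, f(a) = a for each a ∈ S, and g(b) = 4 if b ∈ {4, 5} else g(b) = b.
Then g ∘ f = f is injective (S ⊂ T and f is the inclusion), but g(4) = g(5) = 4 with 4 ≠ 5, so g is not injective.

not injective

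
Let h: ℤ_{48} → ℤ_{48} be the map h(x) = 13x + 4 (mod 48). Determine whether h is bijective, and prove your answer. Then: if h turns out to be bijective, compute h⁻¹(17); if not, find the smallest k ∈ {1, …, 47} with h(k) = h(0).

Suppose h(s) = h(t) in ℤ_{48}. Then 13s + 4 ≡ 13t + 4 (mod 48), therefore 13(s − t) ≡ 0 (mod 48).
Since gcd(13, 48) = 1, 13 is invertible modulo 48, hence s − t ≡ 0 (mod 48), i.e. s = t.
We now compute 13⁻¹ mod 48 explicitly. Euclid's algorithm: 48 = 3·13 + 9, 13 = 1·9 + 4, 9 = 2·4 + 1; back-substituting gives 1 = 37·13 − 10·48, so 13⁻¹ ≡ 37 (mod 48).
For any y ∈ ℤ_{48}, x = 37(y − 4) mod 48 satisfies h(x) = 13·37(y − 4) + 4 ≡ y (since 13·37 ≡ 1 mod 48). So every y has a preimage.
Thus h is bijective.
Since h is bijective, we compute h⁻¹(17): solve 13x + 4 ≡ 17 (mod 48), i.e. 13x ≡ 13 (mod 48).
Multiplying by 13⁻¹ = 37 gives x ≡ 37·13 = 481 = 10·48 + 1 ≡ 1 (mod 48).
Check: h(1) = 13·1 + 4 = 17 ≡ 17 (mod 48).

1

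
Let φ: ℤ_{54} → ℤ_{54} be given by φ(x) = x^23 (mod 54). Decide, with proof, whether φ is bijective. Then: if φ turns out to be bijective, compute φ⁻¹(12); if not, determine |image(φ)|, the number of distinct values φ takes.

38

φ(0) = 0^23 = 0.
φ(6): Repeated squaring mod 54: 6^1 ≡ 6, 6^2 ≡ 6² = 36, 6^4 ≡ 36² = 1296 ≡ 0, 6^8 ≡ 0² = 0, 6^16 ≡ 0² = 0. Since 23 = 16 + 4 + 2 + 1, 6^23 ≡ 0·0·36·6: 0·0 = 0, then 0·36 = 0, then 0·6 = 0. So 6^23 ≡ 0 (mod 54).
So φ(0) = φ(6) = 0 while 0 ≠ 6, so φ is not injective, hence not bijective.
Since φ is not bijective, we determine |image(φ)|. Computing x^23 mod 54 for each x (by repeated squaring, reducing mod 54 at every step), the values φ(0), φ(1), …, φ(53) are: 0, 1, 32, 27, 52, 47, 0, 13, 44, 27, 46, 23, 0, 43, 38, 27, 4, 35, 0, 37, 14, 27, 34, 29, 0, 49, 26, 27, 28, 5, 0, 25, 20, 27, 40, 17, 0, 19, 50, 27, 16, 11, 0, 31, 8, 27, 10, 41, 0, 7, 2, 27, 22, 53.
The distinct values are {0, 1, 2, 4, 5, 7, 8, 10, 11, 13, 14, 16, 17, 19, 20, 22, 23, 25, 26, 27, 28, 29, 31, 32, 34, 35, 37, 38, 40, 41, 43, 44, 46, 47, 49, 50, 52, 53}; there are 38 of them.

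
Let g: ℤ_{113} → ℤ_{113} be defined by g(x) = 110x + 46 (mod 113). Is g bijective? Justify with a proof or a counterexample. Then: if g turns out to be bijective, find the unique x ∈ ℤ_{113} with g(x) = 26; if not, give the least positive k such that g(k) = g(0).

82

If g(a) = g(b), then 110a ≡ 110b (mod 113). Because gcd(110, 113) = 1, we may cancel 110 to get a ≡ b (mod 113).
We now compute 110⁻¹ mod 113 explicitly. Euclid's algorithm: 113 = 1·110 + 3, 110 = 36·3 + 2, 3 = 1·2 + 1; back-substituting gives 1 = 75·110 − 73·113, so 110⁻¹ ≡ 75 (mod 113).
For any y ∈ ℤ_{113}, x = 75(y − 46) mod 113 satisfies g(x) = 110·75(y − 46) + 46 ≡ y (since 110·75 ≡ 1 mod 113). So every y has a preimage.
So g is bijective.
Since g is bijective, we compute g⁻¹(26): solve 110x + 46 ≡ 26 (mod 113), i.e. 110x ≡ 93 (mod 113).
Multiplying by 110⁻¹ = 75 gives x ≡ 75·93 = 6975 = 61·113 + 82 ≡ 82 (mod 113).
Check: g(82) = 110·82 + 46 = 9066 = 80·113 + 26 ≡ 26 (mod 113).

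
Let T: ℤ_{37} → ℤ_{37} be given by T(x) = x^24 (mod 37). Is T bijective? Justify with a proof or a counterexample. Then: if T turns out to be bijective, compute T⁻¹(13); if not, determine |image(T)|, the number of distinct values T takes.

4

T(3): Repeated squaring mod 37: 3^1 ≡ 3, 3^2 ≡ 3² = 9, 3^4 ≡ 9² = 81 ≡ 7, 3^8 ≡ 7² = 49 ≡ 12, 3^16 ≡ 12² = 144 ≡ 33. Since 24 = 16 + 8, 3^24 ≡ 33·12: 33·12 = 396 ≡ 26. So 3^24 ≡ 26 (mod 37).
T(4): Repeated squaring mod 37: 4^1 ≡ 4, 4^2 ≡ 4² = 16, 4^4 ≡ 16² = 256 ≡ 34, 4^8 ≡ 34² = 1156 ≡ 9, 4^16 ≡ 9² = 81 ≡ 7. Since 24 = 16 + 8, 4^24 ≡ 7·9: 7·9 = 63 ≡ 26. So 4^24 ≡ 26 (mod 37).
So T(3) = T(4) = 26 while 3 ≠ 4, therefore T is not injective, hence not bijective.
Since T is not bijective, we determine |image(T)|. Computing x^24 mod 37 for each x (by repeated squaring, reducing mod 37 at every step), the values T(0), T(1), …, T(36) are: 0, 1, 10, 26, 26, 26, 1, 26, 1, 10, 1, 1, 10, 26, 1, 10, 10, 10, 26, 26, 10, 10, 10, 1, 26, 10, 1, 1, 10, 1, 26, 1, 26, 26, 26, 10, 1.
The distinct values are {0, 1, 10, 26}; there are 4 of them.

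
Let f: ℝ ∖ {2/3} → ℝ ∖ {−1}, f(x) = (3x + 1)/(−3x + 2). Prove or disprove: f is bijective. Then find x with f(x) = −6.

13/15

Suppose f(a) = f(b). Cross-multiplying: (3a + 1)(−3b + 2) = (3b + 1)(−3a + 2).
Expanding both sides and cancelling the symmetric terms leaves 9·(a − b) = 0. Since 9 ≠ 0, a = b. So f is injective.
For any y ≠ −1, solving y(−3x + 2) = 3x + 1 for x gives a well-defined x ≠ 2/3. So f is surjective.
Therefore f is bijective.
Solving f(x) = −6: cross-multiplying gives 3x + 1 = −6(−3x + 2), which rearranges to −15x = −13, so x = 13/15.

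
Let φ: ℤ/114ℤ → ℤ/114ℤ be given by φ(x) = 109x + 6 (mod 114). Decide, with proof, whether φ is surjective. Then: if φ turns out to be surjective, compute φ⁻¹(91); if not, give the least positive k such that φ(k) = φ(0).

97

By definition, surjectivity means every element of the codomain has a preimage under φ.
Since gcd(109, 114) = 1, 109 is invertible modulo 114. Euclid's algorithm: 114 = 1·109 + 5, 109 = 21·5 + 4, 5 = 1·4 + 1; back-substituting gives 1 = 91·109 − 87·114, so 109⁻¹ ≡ 91 (mod 114).
For any y ∈ ℤ/114ℤ, x = 91(y − 6) mod 114 satisfies φ(x) = 109·91(y − 6) + 6 ≡ y (since 109·91 ≡ 1 mod 114). So every y has a preimage.
Hence φ is surjective.
Since φ is surjective, we find φ⁻¹(91): we need 109x ≡ 91 − 6 ≡ 85 (mod 114). Using 109⁻¹ = 91: x ≡ 91·85 = 7735 = 67·114 + 97, so x = 97.
Check: φ(97) = 109·97 + 6 = 10579 = 92·114 + 91 ≡ 91 (mod 114).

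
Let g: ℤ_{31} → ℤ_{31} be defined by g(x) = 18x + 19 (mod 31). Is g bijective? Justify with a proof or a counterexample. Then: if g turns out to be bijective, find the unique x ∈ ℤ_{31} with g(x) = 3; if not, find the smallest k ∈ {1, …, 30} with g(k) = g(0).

6

Suppose g(s) = g(t) in ℤ_{31}. Then 18s + 19 ≡ 18t + 19 (mod 31), so 18(s − t) ≡ 0 (mod 31).
Since gcd(18, 31) = 1, 18 is invertible modulo 31, so s − t ≡ 0 (mod 31), i.e. s = t.
We now compute 18⁻¹ mod 31 explicitly. Euclid's algorithm: 31 = 1·18 + 13, 18 = 1·13 + 5, 13 = 2·5 + 3, 5 = 1·3 + 2, 3 = 1·2 + 1; back-substituting gives 1 = 19·18 − 11·31, so 18⁻¹ ≡ 19 (mod 31).
For any y ∈ ℤ_{31}, x = 19(y − 19) mod 31 satisfies g(x) = 18·19(y − 19) + 19 ≡ y (since 18·19 ≡ 1 mod 31). So every y has a preimage.
Hence g is bijective.
Since g is bijective, we find g⁻¹(3): we need 18x ≡ 3 − 19 ≡ 15 (mod 31). Using 18⁻¹ = 19: x ≡ 19·15 = 285 = 9·31 + 6, so x = 6.
Check: g(6) = 18·6 + 19 = 127 = 4·31 + 3 ≡ 3 (mod 31).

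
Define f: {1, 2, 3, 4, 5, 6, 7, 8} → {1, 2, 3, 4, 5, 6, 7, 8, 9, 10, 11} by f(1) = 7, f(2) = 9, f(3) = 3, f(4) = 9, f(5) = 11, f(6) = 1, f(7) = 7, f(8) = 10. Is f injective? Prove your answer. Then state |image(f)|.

f(2) = 9 = f(4) with 2 ≠ 4, so f is not injective.
The image of f is {1, 3, 7, 9, 10, 11}, which has 6 elements.

6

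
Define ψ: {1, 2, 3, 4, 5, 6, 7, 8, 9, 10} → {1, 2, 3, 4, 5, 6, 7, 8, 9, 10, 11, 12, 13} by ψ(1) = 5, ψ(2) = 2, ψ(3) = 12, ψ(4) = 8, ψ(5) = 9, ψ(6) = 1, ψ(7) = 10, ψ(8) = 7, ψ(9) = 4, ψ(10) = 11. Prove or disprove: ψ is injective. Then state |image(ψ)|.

The values ψ(1), …, ψ(10) are 5, 2, 12, 8, 9, 1, 10, 7, 4, 11 — all distinct.
So ψ(s) = ψ(t) only when s = t, and ψ is injective.
The image of ψ is {1, 2, 4, 5, 7, 8, 9, 10, 11, 12}, which has 10 elements.

10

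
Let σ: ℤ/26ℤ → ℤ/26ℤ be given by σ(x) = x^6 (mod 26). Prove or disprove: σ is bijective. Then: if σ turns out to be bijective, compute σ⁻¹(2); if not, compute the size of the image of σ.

6

σ(1) = 1^6 = 1.
σ(3): Repeated squaring mod 26: 3^1 ≡ 3, 3^2 ≡ 3² = 9, 3^4 ≡ 9² = 81 ≡ 3. Since 6 = 4 + 2, 3^6 ≡ 3·9: 3·9 = 27 ≡ 1. So 3^6 ≡ 1 (mod 26).
So σ(1) = σ(3) = 1 while 1 ≠ 3, hence σ is not injective, hence not bijective.
Since σ is not bijective, we determine |image(σ)|. Computing x^6 mod 26 for each x (by repeated squaring, reducing mod 26 at every step), the values σ(0), σ(1), …, σ(25) are: 0, 1, 12, 1, 14, 25, 12, 25, 12, 1, 14, 25, 14, 13, 14, 25, 14, 1, 12, 25, 12, 25, 14, 1, 12, 1.
The distinct values are {0, 1, 12, 13, 14, 25}; there are 6 of them.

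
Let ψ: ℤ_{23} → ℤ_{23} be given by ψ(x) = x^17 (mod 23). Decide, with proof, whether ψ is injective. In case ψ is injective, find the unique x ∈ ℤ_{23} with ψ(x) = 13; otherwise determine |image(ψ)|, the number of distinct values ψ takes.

Since 23 is prime, the nonzero elements of ℤ_{23} form a cyclic group of order 22.
As gcd(17, 22) = 1, raising to the 17th power is a bijection on this group: if s^17 ≡ t^17 then (st^{−1})^17 = 1, and the only element of order dividing gcd(17, 22) = 1 is 1, so s = t.
With ψ(0) = 0 this makes ψ injective on all of ℤ_{23}, hence bijective (finite equal-size domain and codomain). In particular ψ is injective.
Since ψ is injective, we find the preimage of 13. The inverse of x ↦ x^17 on (ℤ_{23})^× is x ↦ x^13, because 17·13 = 221 = 10·22 + 1 ≡ 1 (mod 22) and x^{22} = 1 for x ≠ 0 (Fermat). So ψ⁻¹(13) = 13^13 mod 23.
Repeated squaring mod 23: 13^1 ≡ 13, 13^2 ≡ 13² = 169 ≡ 8, 13^4 ≡ 8² = 64 ≡ 18, 13^8 ≡ 18² = 324 ≡ 2. Since 13 = 8 + 4 + 1, 13^13 ≡ 2·18·13: 2·18 = 36 ≡ 13, then 13·13 = 169 ≡ 8. So 13^13 ≡ 8 (mod 23).
Hence ψ⁻¹(13) = 8.

8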